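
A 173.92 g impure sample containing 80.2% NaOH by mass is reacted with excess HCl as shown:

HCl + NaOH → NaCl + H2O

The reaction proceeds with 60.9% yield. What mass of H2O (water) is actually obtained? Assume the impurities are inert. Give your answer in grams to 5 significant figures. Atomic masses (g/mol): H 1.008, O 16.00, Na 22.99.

Pure NaOH available = 173.92 g × 0.802 = 139.484 g.
M(NaOH) = 22.99 + 16.00 + 1.008 = 39.998 g/mol.
M(H2O) = 2(1.008) + 16.00 = 18.016 g/mol.
n(NaOH) = 139.484 g / 39.998 g/mol = 3.48727 mol.
From the equation the NaOH:H2O mole ratio is 1:1, so n(H2O) = 3.48727 × 1/1 = 3.48727 mol.
Mass of H2O = 3.48727 mol × 18.016 g/mol = 62.8267 g.
Actual mass collected = 62.8267 g × 0.609 = 38.2614 g.

38.261 g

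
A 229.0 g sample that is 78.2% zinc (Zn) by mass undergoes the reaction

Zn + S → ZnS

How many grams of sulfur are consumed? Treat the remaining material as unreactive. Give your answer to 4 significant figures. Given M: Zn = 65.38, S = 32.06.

Mass of pure Zn = 229.0 g × 0.782 = 179.08 g.
n(Zn) = 179.08 g / 65.38 g/mol = 2.7390 mol.
From the equation the Zn:S mole ratio is 1:1, so n(S) = 2.7390 × 1/1 = 2.7390 mol.
Mass of S = 2.7390 mol × 32.06 g/mol = 87.813 g.

87.81 g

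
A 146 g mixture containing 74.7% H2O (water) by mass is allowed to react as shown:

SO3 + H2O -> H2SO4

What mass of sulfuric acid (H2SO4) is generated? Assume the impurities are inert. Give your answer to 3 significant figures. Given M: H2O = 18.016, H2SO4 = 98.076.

594 g

Mass of pure H2O = 146 g × 0.747 = 109.1 g.
n(H2O) = 109.1 g / 18.016 g/mol = 6.054 mol.
From the equation the H2O:H2SO4 mole ratio is 1:1, so n(H2SO4) = 6.054 × 1/1 = 6.054 mol.
Mass of H2SO4 = 6.054 mol × 98.076 g/mol = 593.7 g.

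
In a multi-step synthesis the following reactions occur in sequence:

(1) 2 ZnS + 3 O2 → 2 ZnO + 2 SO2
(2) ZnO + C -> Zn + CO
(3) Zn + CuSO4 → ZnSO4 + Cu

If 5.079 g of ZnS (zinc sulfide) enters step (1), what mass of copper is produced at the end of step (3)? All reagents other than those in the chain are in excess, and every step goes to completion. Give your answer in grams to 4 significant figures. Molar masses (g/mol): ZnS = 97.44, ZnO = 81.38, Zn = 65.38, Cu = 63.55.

3.313 g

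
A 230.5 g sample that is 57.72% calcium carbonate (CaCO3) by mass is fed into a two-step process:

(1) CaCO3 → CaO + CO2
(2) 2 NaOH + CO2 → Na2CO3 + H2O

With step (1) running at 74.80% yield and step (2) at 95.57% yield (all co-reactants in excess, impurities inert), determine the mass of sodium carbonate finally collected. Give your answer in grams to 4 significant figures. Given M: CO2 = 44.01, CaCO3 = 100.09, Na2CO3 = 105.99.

100.7 g

Pure CaCO3 = 230.5 × 0.5772 = 133.04 g.
n(CaCO3) = 133.04 / 100.09 = 1.3292 mol.
Step 1 (CaCO3:CO2 = 1:1): theoretical n(CO2) = 1.3292 mol; at 74.80% yield, n(CO2) = 0.99428 mol.
Step 2 (CO2:Na2CO3 = 1:1): theoretical n(Na2CO3) = 0.99428 mol, so theoretical mass = 0.99428 × 105.99 = 105.38 g.
At 95.57% yield, actual mass of Na2CO3 = 105.38 × 0.9557 = 100.72 g.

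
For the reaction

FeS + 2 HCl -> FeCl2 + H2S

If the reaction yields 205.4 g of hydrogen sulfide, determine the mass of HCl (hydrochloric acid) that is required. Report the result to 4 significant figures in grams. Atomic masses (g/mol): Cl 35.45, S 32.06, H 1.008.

M(H2S) = 2(1.008) + 32.06 = 34.076 g/mol.
M(HCl) = 1.008 + 35.45 = 36.458 g/mol.
n(H2S) = 205.40 g / 34.076 g/mol = 6.0277 mol.
From the equation the H2S:HCl mole ratio is 1:2, so n(HCl) = 6.0277 × 2/1 = 12.055 mol.
Mass of HCl = 12.055 mol × 36.458 g/mol = 439.52 g.

439.5 g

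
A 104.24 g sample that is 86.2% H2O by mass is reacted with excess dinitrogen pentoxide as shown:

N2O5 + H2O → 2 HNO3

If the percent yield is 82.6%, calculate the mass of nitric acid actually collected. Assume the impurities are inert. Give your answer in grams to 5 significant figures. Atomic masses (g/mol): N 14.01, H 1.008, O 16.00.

Pure H2O available = 104.24 g × 0.862 = 89.8549 g.
M(H2O) = 2(1.008) + 16.00 = 18.016 g/mol.
M(HNO3) = 1.008 + 14.01 + 3(16.00) = 63.018 g/mol.
n(H2O) = 89.8549 g / 18.016 g/mol = 4.98750 mol.
From the equation the H2O:HNO3 mole ratio is 1:2, so n(HNO3) = 4.98750 × 2/1 = 9.97501 mol.
Mass of HNO3 = 9.97501 mol × 63.018 g/mol = 628.605 g.
Actual mass collected = 628.605 g × 0.826 = 519.228 g.

519.23 g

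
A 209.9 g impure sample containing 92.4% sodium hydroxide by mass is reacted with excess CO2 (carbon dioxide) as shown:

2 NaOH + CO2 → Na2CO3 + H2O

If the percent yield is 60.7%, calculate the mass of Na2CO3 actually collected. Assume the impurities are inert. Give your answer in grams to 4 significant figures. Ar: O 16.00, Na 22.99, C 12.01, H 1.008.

Pure NaOH available = 209.9 g × 0.924 = 193.95 g.
M(NaOH) = 22.99 + 16.00 + 1.008 = 39.998 g/mol.
M(Na2CO3) = 2(22.99) + 12.01 + 3(16.00) = 105.99 g/mol.
n(NaOH) = 193.95 g / 39.998 g/mol = 4.8489 mol.
From the equation the NaOH:Na2CO3 mole ratio is 2:1, so n(Na2CO3) = 4.8489 × 1/2 = 2.4245 mol.
Mass of Na2CO3 = 2.4245 mol × 105.99 g/mol = 256.97 g.
Actual mass collected = 256.97 g × 0.607 = 155.98 g.

156.0 g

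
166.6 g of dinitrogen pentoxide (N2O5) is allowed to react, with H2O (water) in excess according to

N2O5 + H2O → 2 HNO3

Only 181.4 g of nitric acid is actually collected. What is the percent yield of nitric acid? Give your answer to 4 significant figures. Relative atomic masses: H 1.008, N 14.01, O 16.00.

93.32 %

M(N2O5) = 2(14.01) + 5(16.00) = 108.02 g/mol.
M(HNO3) = 1.008 + 14.01 + 3(16.00) = 63.018 g/mol.
n(N2O5) = 166.60 g / 108.02 g/mol = 1.5423 mol.
From the equation the N2O5:HNO3 mole ratio is 1:2, so n(HNO3) = 1.5423 × 2/1 = 3.0846 mol.
Mass of HNO3 = 3.0846 mol × 63.018 g/mol = 194.39 g.
This is the theoretical yield. Percent yield = 181.4 g / 194.39 g × 100% = 93.319%.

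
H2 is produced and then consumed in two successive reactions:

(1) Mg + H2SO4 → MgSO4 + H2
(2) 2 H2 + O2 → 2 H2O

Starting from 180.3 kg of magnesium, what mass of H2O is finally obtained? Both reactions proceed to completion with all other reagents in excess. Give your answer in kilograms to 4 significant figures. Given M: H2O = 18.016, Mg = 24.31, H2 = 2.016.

180.3 kg = 180300 g.
n(Mg) = 180300 / 24.31 = 7416.7 mol.
Step 1 gives a 1:1 ratio of Mg to H2, so n(H2) = 7416.7 mol.
In step 2 the H2:H2O ratio is 2:2, so n(H2O) = 7416.7 mol.
Mass of H2O = 7416.7 × 18.016 = 133620 g = 133.6 kg.

133.6 kg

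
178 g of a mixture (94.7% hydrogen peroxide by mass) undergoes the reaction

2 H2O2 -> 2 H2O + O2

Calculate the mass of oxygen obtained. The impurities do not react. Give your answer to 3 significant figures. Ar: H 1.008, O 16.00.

79.3 g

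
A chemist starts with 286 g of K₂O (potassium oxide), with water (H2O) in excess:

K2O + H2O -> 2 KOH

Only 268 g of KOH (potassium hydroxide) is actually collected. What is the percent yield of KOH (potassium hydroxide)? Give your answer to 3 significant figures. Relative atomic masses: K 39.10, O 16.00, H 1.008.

M(K2O) = 2(39.10) + 16.00 = 94.20 g/mol.
M(KOH) = 39.10 + 16.00 + 1.008 = 56.108 g/mol.
n(K2O) = 286.0 g / 94.20 g/mol = 3.036 mol.
From the equation the K2O:KOH mole ratio is 1:2, so n(KOH) = 3.036 × 2/1 = 6.072 mol.
Mass of KOH = 6.072 mol × 56.108 g/mol = 340.7 g.
This is the theoretical yield. Percent yield = 268 g / 340.7 g × 100% = 78.66%.

78.7 %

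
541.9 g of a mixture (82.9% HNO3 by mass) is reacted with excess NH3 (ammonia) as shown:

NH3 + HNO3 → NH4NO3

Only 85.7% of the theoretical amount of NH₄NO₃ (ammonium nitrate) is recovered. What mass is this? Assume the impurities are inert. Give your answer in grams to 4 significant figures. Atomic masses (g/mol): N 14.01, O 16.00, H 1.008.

Pure HNO3 available = 541.9 g × 0.829 = 449.24 g.
M(HNO3) = 1.008 + 14.01 + 3(16.00) = 63.018 g/mol.
M(NH4NO3) = 2(14.01) + 4(1.008) + 3(16.00) = 80.052 g/mol.
n(HNO3) = 449.24 g / 63.018 g/mol = 7.1287 mol.
From the equation the HNO3:NH4NO3 mole ratio is 1:1, so n(NH4NO3) = 7.1287 × 1/1 = 7.1287 mol.
Mass of NH4NO3 = 7.1287 mol × 80.052 g/mol = 570.67 g.
Actual mass collected = 570.67 g × 0.857 = 489.06 g.

489.1 g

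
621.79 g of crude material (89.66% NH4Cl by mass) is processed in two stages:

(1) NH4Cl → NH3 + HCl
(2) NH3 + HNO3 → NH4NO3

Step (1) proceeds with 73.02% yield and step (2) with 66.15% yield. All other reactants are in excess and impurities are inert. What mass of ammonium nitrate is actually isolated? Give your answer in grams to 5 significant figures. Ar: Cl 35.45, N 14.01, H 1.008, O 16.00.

Pure NH4Cl = 621.79 × 0.8966 = 557.497 g.
M(NH4Cl) = 14.01 + 4(1.008) + 35.45 = 53.492 g/mol.
M(NH4NO3) = 2(14.01) + 4(1.008) + 3(16.00) = 80.052 g/mol.
n(NH4Cl) = 557.497 / 53.492 = 10.4221 mol.
Step 1 (NH4Cl:NH3 = 1:1): theoretical n(NH3) = 10.4221 mol; at 73.02% yield, n(NH3) = 7.61019 mol.
Step 2 (NH3:NH4NO3 = 1:1): theoretical n(NH4NO3) = 7.61019 mol, so theoretical mass = 7.61019 × 80.052 = 609.211 g.
At 66.15% yield, actual mass of NH4NO3 = 609.211 × 0.6615 = 402.993 g.

402.99 g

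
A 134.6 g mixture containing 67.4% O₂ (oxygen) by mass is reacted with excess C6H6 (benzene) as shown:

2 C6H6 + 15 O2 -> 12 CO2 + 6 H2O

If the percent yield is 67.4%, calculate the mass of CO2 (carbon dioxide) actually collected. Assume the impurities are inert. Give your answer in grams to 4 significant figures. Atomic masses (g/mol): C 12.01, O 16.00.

67.28 g

Pure O2 available = 134.6 g × 0.674 = 90.720 g.
M(O2) = 2(16.00) = 32.00 g/mol.
M(CO2) = 12.01 + 2(16.00) = 44.01 g/mol.
n(O2) = 90.720 g / 32.00 g/mol = 2.8350 mol.
From the equation the O2:CO2 mole ratio is 15:12, so n(CO2) = 2.8350 × 12/15 = 2.2680 mol.
Mass of CO2 = 2.2680 mol × 44.01 g/mol = 99.815 g.
Actual mass collected = 99.815 g × 0.674 = 67.275 g.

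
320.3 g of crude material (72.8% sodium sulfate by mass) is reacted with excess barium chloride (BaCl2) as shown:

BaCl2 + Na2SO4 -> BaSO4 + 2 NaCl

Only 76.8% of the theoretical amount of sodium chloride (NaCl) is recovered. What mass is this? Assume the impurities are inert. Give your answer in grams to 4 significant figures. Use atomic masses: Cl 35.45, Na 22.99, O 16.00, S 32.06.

Pure Na2SO4 available = 320.3 g × 0.728 = 233.18 g.
M(Na2SO4) = 2(22.99) + 32.06 + 4(16.00) = 142.04 g/mol.
M(NaCl) = 22.99 + 35.45 = 58.44 g/mol.
n(Na2SO4) = 233.18 g / 142.04 g/mol = 1.6416 mol.
From the equation the Na2SO4:NaCl mole ratio is 1:2, so n(NaCl) = 1.6416 × 2/1 = 3.2833 mol.
Mass of NaCl = 3.2833 mol × 58.44 g/mol = 191.87 g.
Actual mass collected = 191.87 g × 0.768 = 147.36 g.

147.4 g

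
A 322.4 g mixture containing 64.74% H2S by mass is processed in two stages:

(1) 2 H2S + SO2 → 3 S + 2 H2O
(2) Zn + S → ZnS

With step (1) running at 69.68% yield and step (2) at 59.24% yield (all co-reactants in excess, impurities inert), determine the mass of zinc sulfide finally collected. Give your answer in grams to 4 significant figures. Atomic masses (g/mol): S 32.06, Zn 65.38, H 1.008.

Pure H2S = 322.4 × 0.6474 = 208.72 g.
M(H2S) = 2(1.008) + 32.06 = 34.076 g/mol.
M(ZnS) = 65.38 + 32.06 = 97.44 g/mol.
n(H2S) = 208.72 / 34.076 = 6.1252 mol.
Step 1 (H2S:S = 2:3): theoretical n(S) = 9.1878 mol; at 69.68% yield, n(S) = 6.4020 mol.
Step 2 (S:ZnS = 1:1): theoretical n(ZnS) = 6.4020 mol, so theoretical mass = 6.4020 × 97.44 = 623.81 g.
At 59.24% yield, actual mass of ZnS = 623.81 × 0.5924 = 369.55 g.

369.5 g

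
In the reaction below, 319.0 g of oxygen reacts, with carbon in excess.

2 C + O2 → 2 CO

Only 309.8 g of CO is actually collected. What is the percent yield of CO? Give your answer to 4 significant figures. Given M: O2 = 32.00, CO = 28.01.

n(O2) = 319.00 g / 32.00 g/mol = 9.9688 mol.
From the equation the O2:CO mole ratio is 1:2, so n(CO) = 9.9688 × 2/1 = 19.938 mol.
Mass of CO = 19.938 mol × 28.01 g/mol = 558.45 g.
This is the theoretical yield. Percent yield = 309.8 g / 558.45 g × 100% = 55.475%.

55.48 %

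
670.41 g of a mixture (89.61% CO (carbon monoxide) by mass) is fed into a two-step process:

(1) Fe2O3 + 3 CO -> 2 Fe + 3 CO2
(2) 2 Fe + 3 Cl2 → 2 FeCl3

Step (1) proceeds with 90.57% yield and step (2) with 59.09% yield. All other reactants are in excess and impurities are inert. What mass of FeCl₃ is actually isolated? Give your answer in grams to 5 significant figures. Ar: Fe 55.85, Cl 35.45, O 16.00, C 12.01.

1241.2 g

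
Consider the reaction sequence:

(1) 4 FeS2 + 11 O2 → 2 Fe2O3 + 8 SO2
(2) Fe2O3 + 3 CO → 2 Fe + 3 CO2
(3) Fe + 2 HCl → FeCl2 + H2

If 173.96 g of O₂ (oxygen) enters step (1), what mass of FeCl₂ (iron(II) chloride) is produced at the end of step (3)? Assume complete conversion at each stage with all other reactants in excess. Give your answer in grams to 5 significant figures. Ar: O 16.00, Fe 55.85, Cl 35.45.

M(O2) = 2(16.00) = 32.00 g/mol.
M(FeCl2) = 55.85 + 2(35.45) = 126.75 g/mol.
n(O2) = 173.96 / 32.00 = 5.43625 mol.
Reaction (1): O2→Fe2O3 ratio 11:2 ⇒ n(Fe2O3) = 0.988409 mol.
Reaction (2): Fe2O3→Fe ratio 1:2 ⇒ n(Fe) = 1.97682 mol.
Reaction (3): Fe→FeCl2 ratio 1:1 ⇒ n(FeCl2) = 1.97682 mol.
Mass of FeCl2 = 1.97682 × 126.75 = 250.562 g.

250.56 g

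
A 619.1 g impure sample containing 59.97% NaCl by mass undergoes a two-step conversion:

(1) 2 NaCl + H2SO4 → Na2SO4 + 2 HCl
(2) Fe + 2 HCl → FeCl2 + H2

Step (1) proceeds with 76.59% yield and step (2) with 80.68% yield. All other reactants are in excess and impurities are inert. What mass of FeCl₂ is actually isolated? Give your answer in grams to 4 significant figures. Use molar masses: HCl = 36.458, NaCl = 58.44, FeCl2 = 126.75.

Pure NaCl = 619.1 × 0.5997 = 371.27 g.
n(NaCl) = 371.27 / 58.44 = 6.3531 mol.
Step 1 (NaCl:HCl = 2:2): theoretical n(HCl) = 6.3531 mol; at 76.59% yield, n(HCl) = 4.8658 mol.
Step 2 (HCl:FeCl2 = 2:1): theoretical n(FeCl2) = 2.4329 mol, so theoretical mass = 2.4329 × 126.75 = 308.37 g.
At 80.68% yield, actual mass of FeCl2 = 308.37 × 0.8068 = 248.79 g.

248.8 g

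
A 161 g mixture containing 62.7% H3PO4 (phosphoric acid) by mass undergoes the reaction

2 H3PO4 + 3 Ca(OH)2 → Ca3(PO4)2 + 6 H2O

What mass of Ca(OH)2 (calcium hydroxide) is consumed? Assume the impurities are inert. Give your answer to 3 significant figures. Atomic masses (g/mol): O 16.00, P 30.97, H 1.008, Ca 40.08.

114 g

Mass of pure H3PO4 = 161 g × 0.627 = 100.9 g.
M(H3PO4) = 3(1.008) + 30.97 + 4(16.00) = 97.994 g/mol.
M(Ca(OH)2) = 40.08 + 2(16.00) + 2(1.008) = 74.096 g/mol.
n(H3PO4) = 100.9 g / 97.994 g/mol = 1.030 mol.
From the equation the H3PO4:Ca(OH)2 mole ratio is 2:3, so n(Ca(OH)2) = 1.030 × 3/2 = 1.545 mol.
Mass of Ca(OH)2 = 1.545 mol × 74.096 g/mol = 114.5 g.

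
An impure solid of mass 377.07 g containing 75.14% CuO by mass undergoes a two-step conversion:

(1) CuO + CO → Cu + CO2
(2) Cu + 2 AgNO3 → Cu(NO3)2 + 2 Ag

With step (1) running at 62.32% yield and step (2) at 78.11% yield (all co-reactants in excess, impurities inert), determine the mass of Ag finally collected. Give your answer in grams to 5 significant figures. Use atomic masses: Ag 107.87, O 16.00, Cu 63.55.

Pure CuO = 377.07 × 0.7514 = 283.330 g.
M(CuO) = 63.55 + 16.00 = 79.55 g/mol.
M(Ag) = 107.87 g/mol.
n(CuO) = 283.330 / 79.55 = 3.56166 mol.
Step 1 (CuO:Cu = 1:1): theoretical n(Cu) = 3.56166 mol; at 62.32% yield, n(Cu) = 2.21963 mol.
Step 2 (Cu:Ag = 1:2): theoretical n(Ag) = 4.43926 mol, so theoretical mass = 4.43926 × 107.87 = 478.863 g.
At 78.11% yield, actual mass of Ag = 478.863 × 0.7811 = 374.040 g.

374.04 g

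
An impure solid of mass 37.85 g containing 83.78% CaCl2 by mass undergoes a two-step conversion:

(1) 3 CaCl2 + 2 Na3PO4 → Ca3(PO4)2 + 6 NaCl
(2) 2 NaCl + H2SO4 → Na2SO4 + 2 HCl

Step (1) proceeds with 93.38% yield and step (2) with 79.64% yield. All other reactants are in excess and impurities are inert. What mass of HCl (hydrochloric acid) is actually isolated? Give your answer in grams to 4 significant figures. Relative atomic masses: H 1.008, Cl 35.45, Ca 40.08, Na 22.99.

15.49 g

Pure CaCl2 = 37.85 × 0.8378 = 31.711 g.
M(CaCl2) = 40.08 + 2(35.45) = 110.98 g/mol.
M(HCl) = 1.008 + 35.45 = 36.458 g/mol.
n(CaCl2) = 31.711 / 110.98 = 0.28573 mol.
Step 1 (CaCl2:NaCl = 3:6): theoretical n(NaCl) = 0.57147 mol; at 93.38% yield, n(NaCl) = 0.53364 mol.
Step 2 (NaCl:HCl = 2:2): theoretical n(HCl) = 0.53364 mol, so theoretical mass = 0.53364 × 36.458 = 19.455 g.
At 79.64% yield, actual mass of HCl = 19.455 × 0.7964 = 15.494 g.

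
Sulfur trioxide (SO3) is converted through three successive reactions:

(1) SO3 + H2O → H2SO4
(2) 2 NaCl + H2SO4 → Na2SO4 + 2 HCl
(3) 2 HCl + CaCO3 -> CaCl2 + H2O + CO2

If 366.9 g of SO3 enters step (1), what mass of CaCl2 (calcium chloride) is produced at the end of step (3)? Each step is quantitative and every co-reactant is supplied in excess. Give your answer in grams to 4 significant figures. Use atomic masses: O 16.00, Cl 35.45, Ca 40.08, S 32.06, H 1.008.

508.6 g

M(SO3) = 32.06 + 3(16.00) = 80.06 g/mol.
M(CaCl2) = 40.08 + 2(35.45) = 110.98 g/mol.
n(SO3) = 366.9 / 80.06 = 4.5828 mol.
Reaction (1): SO3→H2SO4 ratio 1:1 ⇒ n(H2SO4) = 4.5828 mol.
Reaction (2): H2SO4→HCl ratio 1:2 ⇒ n(HCl) = 9.1656 mol.
Reaction (3): HCl→CaCl2 ratio 2:1 ⇒ n(CaCl2) = 4.5828 mol.
Mass of CaCl2 = 4.5828 × 110.98 = 508.60 g.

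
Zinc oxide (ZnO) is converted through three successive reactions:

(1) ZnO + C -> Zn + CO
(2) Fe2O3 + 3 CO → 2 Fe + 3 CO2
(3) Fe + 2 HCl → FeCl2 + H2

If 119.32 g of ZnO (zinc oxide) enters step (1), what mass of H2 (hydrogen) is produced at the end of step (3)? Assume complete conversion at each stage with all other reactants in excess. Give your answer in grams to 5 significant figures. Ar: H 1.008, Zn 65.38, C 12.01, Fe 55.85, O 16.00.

1.9706 g

M(ZnO) = 65.38 + 16.00 = 81.38 g/mol.
M(H2) = 2(1.008) = 2.016 g/mol.
n(ZnO) = 119.32 / 81.38 = 1.46621 mol.
Reaction (1): ZnO→CO ratio 1:1 ⇒ n(CO) = 1.46621 mol.
Reaction (2): CO→Fe ratio 3:2 ⇒ n(Fe) = 0.977472 mol.
Reaction (3): Fe→H2 ratio 1:1 ⇒ n(H2) = 0.977472 mol.
Mass of H2 = 0.977472 × 2.016 = 1.97058 g.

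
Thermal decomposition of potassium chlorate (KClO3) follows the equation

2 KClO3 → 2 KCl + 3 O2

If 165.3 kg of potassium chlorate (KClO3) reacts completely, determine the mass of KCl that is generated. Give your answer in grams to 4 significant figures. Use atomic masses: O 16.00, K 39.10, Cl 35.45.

M(KClO3) = 39.10 + 35.45 + 3(16.00) = 122.55 g/mol.
M(KCl) = 39.10 + 35.45 = 74.55 g/mol.
Convert: 165.3 kg = 165300 g.
n(KClO3) = 165300 g / 122.55 g/mol = 1348.8 mol.
From the equation the KClO3:KCl mole ratio is 2:2, so n(KCl) = 1348.8 × 2/2 = 1348.8 mol.
Mass of KCl = 1348.8 mol × 74.55 g/mol = 100560 g.

100600 g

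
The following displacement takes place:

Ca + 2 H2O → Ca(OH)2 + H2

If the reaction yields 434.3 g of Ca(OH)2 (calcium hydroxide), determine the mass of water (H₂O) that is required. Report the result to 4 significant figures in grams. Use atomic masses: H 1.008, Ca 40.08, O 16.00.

211.2 g

M(Ca(OH)2) = 40.08 + 2(16.00) + 2(1.008) = 74.096 g/mol.
M(H2O) = 2(1.008) + 16.00 = 18.016 g/mol.
n(Ca(OH)2) = 434.30 g / 74.096 g/mol = 5.8613 mol.
From the equation the Ca(OH)2:H2O mole ratio is 1:2, so n(H2O) = 5.8613 × 2/1 = 11.723 mol.
Mass of H2O = 11.723 mol × 18.016 g/mol = 211.19 g.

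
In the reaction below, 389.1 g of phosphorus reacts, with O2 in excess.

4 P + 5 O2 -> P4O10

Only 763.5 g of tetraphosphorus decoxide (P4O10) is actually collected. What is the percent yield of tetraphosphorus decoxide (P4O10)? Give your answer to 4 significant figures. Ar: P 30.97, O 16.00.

M(P) = 30.97 g/mol.
M(P4O10) = 4(30.97) + 10(16.00) = 283.88 g/mol.
n(P) = 389.10 g / 30.97 g/mol = 12.564 mol.
From the equation the P:P4O10 mole ratio is 4:1, so n(P4O10) = 12.564 × 1/4 = 3.1409 mol.
Mass of P4O10 = 3.1409 mol × 283.88 g/mol = 891.65 g.
This is the theoretical yield. Percent yield = 763.5 g / 891.65 g × 100% = 85.628%.

85.63 %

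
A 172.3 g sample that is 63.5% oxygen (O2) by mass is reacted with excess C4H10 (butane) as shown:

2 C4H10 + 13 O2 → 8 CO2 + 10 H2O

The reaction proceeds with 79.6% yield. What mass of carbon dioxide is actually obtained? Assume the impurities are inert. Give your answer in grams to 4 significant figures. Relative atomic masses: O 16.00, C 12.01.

Pure O2 available = 172.3 g × 0.635 = 109.41 g.
M(O2) = 2(16.00) = 32.00 g/mol.
M(CO2) = 12.01 + 2(16.00) = 44.01 g/mol.
n(O2) = 109.41 g / 32.00 g/mol = 3.4191 mol.
From the equation the O2:CO2 mole ratio is 13:8, so n(CO2) = 3.4191 × 8/13 = 2.1040 mol.
Mass of CO2 = 2.1040 mol × 44.01 g/mol = 92.599 g.
Actual mass collected = 92.599 g × 0.796 = 73.709 g.

73.71 g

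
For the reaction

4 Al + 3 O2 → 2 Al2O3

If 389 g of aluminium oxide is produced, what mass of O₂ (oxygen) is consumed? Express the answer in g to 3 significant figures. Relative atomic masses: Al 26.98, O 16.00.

M(Al2O3) = 2(26.98) + 3(16.00) = 101.96 g/mol.
M(O2) = 2(16.00) = 32.00 g/mol.
n(Al2O3) = 389.0 g / 101.96 g/mol = 3.815 mol.
From the equation the Al2O3:O2 mole ratio is 2:3, so n(O2) = 3.815 × 3/2 = 5.723 mol.
Mass of O2 = 5.723 mol × 32.00 g/mol = 183.1 g.

183 g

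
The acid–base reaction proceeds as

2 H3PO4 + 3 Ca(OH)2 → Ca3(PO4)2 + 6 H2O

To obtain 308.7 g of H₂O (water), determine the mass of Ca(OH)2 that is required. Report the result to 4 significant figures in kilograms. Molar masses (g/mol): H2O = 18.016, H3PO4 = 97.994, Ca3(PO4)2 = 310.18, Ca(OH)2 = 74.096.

0.6348 kg

n(H2O) = 308.70 g / 18.016 g/mol = 17.135 mol.
From the equation the H2O:Ca(OH)2 mole ratio is 6:3, so n(Ca(OH)2) = 17.135 × 3/6 = 8.5674 mol.
Mass of Ca(OH)2 = 8.5674 mol × 74.096 g/mol = 634.81 g.
Converting to kg: 634.81 g = 0.6348 kg.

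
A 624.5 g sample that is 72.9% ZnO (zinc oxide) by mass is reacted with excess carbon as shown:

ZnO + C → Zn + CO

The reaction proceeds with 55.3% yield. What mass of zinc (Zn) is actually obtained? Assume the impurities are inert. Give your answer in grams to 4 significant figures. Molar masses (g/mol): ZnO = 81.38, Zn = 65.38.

202.3 g

Pure ZnO available = 624.5 g × 0.729 = 455.26 g.
n(ZnO) = 455.26 g / 81.38 g/mol = 5.5943 mol.
From the equation the ZnO:Zn mole ratio is 1:1, so n(Zn) = 5.5943 × 1/1 = 5.5943 mol.
Mass of Zn = 5.5943 mol × 65.38 g/mol = 365.75 g.
Actual mass collected = 365.75 g × 0.553 = 202.26 g.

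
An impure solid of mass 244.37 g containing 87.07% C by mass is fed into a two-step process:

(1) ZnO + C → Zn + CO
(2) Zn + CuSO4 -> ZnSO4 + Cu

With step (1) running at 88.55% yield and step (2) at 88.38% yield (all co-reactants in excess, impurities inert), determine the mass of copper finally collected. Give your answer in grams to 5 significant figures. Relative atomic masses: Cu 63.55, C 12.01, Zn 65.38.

Pure C = 244.37 × 0.8707 = 212.773 g.
M(C) = 12.01 g/mol.
M(Cu) = 63.55 g/mol.
n(C) = 212.773 / 12.01 = 17.7163 mol.
Step 1 (C:Zn = 1:1): theoretical n(Zn) = 17.7163 mol; at 88.55% yield, n(Zn) = 15.6878 mol.
Step 2 (Zn:Cu = 1:1): theoretical n(Cu) = 15.6878 mol, so theoretical mass = 15.6878 × 63.55 = 996.960 g.
At 88.38% yield, actual mass of Cu = 996.960 × 0.8838 = 881.113 g.

881.11 g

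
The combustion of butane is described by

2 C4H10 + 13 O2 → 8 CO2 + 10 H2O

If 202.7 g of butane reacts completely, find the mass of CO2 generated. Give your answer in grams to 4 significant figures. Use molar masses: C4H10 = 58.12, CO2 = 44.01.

614.0 g

n(C4H10) = 202.70 g / 58.12 g/mol = 3.4876 mol.
From the equation the C4H10:CO2 mole ratio is 2:8, so n(CO2) = 3.4876 × 8/2 = 13.950 mol.
Mass of CO2 = 13.950 mol × 44.01 g/mol = 613.96 g.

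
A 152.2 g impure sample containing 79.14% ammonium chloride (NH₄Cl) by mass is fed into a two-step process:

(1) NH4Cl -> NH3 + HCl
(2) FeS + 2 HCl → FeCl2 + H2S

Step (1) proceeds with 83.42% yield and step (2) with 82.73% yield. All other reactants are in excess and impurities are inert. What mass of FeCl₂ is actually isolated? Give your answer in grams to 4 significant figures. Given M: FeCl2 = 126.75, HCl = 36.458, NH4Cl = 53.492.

98.49 g

Pure NH4Cl = 152.2 × 0.7914 = 120.45 g.
n(NH4Cl) = 120.45 / 53.492 = 2.2518 mol.
Step 1 (NH4Cl:HCl = 1:1): theoretical n(HCl) = 2.2518 mol; at 83.42% yield, n(HCl) = 1.8784 mol.
Step 2 (HCl:FeCl2 = 2:1): theoretical n(FeCl2) = 0.93921 mol, so theoretical mass = 0.93921 × 126.75 = 119.04 g.
At 82.73% yield, actual mass of FeCl2 = 119.04 × 0.8273 = 98.486 g.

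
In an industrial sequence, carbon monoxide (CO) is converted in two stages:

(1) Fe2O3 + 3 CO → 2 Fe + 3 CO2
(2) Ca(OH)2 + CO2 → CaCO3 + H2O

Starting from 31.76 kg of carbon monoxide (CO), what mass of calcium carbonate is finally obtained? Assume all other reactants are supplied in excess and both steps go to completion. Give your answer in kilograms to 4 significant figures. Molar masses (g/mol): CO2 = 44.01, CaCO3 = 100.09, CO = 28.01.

113.5 kg

31.76 kg = 31760 g.
n(CO) = 31760 / 28.01 = 1133.9 mol.
Step 1 gives a 3:3 ratio of CO to CO2, so n(CO2) = 1133.9 mol.
In step 2 the CO2:CaCO3 ratio is 1:1, so n(CaCO3) = 1133.9 mol.
Mass of CaCO3 = 1133.9 × 100.09 = 113490 g = 113.5 kg.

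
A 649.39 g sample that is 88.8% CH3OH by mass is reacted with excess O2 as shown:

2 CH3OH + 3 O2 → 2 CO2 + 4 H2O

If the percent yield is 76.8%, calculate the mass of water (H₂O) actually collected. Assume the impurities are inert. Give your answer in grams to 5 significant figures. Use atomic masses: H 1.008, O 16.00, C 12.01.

498.02 g

Pure CH3OH available = 649.39 g × 0.888 = 576.658 g.
M(CH3OH) = 12.01 + 4(1.008) + 16.00 = 32.042 g/mol.
M(H2O) = 2(1.008) + 16.00 = 18.016 g/mol.
n(CH3OH) = 576.658 g / 32.042 g/mol = 17.9970 mol.
From the equation the CH3OH:H2O mole ratio is 2:4, so n(H2O) = 17.9970 × 4/2 = 35.9939 mol.
Mass of H2O = 35.9939 mol × 18.016 g/mol = 648.466 g.
Actual mass collected = 648.466 g × 0.768 = 498.022 g.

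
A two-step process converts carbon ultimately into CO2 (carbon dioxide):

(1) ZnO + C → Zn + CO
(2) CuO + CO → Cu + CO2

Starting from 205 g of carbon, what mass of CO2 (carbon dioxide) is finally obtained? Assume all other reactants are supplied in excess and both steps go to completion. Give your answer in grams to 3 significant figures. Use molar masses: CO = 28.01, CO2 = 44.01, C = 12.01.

751 g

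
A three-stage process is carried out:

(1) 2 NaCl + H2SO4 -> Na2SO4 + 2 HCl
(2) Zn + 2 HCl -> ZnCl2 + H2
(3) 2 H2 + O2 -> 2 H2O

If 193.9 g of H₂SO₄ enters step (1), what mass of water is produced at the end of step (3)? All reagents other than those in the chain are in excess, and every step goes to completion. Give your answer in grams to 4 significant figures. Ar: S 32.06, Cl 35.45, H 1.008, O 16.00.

35.62 g

M(H2SO4) = 2(1.008) + 32.06 + 4(16.00) = 98.076 g/mol.
M(H2O) = 2(1.008) + 16.00 = 18.016 g/mol.
n(H2SO4) = 193.9 / 98.076 = 1.9770 mol.
Reaction (1): H2SO4→HCl ratio 1:2 ⇒ n(HCl) = 3.9541 mol.
Reaction (2): HCl→H2 ratio 2:1 ⇒ n(H2) = 1.9770 mol.
Reaction (3): H2→H2O ratio 2:2 ⇒ n(H2O) = 1.9770 mol.
Mass of H2O = 1.9770 × 18.016 = 35.618 g.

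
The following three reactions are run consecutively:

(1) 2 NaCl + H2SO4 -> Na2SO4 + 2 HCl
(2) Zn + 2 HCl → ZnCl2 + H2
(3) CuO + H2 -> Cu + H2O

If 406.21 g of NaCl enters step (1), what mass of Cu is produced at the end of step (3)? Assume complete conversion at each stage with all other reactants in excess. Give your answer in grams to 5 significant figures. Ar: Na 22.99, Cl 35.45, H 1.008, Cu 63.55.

M(NaCl) = 22.99 + 35.45 = 58.44 g/mol.
M(Cu) = 63.55 g/mol.
n(NaCl) = 406.21 / 58.44 = 6.95089 mol.
Reaction (1): NaCl→HCl ratio 2:2 ⇒ n(HCl) = 6.95089 mol.
Reaction (2): HCl→H2 ratio 2:1 ⇒ n(H2) = 3.47544 mol.
Reaction (3): H2→Cu ratio 1:1 ⇒ n(Cu) = 3.47544 mol.
Mass of Cu = 3.47544 × 63.55 = 220.865 g.

220.86 g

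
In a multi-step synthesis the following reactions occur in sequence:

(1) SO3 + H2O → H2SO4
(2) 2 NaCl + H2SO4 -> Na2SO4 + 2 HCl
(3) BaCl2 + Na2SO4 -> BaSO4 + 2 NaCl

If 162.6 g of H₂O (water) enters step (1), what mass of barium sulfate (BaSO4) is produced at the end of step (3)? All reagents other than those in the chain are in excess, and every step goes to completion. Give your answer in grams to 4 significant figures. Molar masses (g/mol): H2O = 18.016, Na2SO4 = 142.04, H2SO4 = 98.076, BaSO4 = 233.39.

n(H2O) = 162.6 / 18.016 = 9.0253 mol.
Reaction (1): H2O→H2SO4 ratio 1:1 ⇒ n(H2SO4) = 9.0253 mol.
Reaction (2): H2SO4→Na2SO4 ratio 1:1 ⇒ n(Na2SO4) = 9.0253 mol.
Reaction (3): Na2SO4→BaSO4 ratio 1:1 ⇒ n(BaSO4) = 9.0253 mol.
Mass of BaSO4 = 9.0253 × 233.39 = 2106.4 g.

2106 g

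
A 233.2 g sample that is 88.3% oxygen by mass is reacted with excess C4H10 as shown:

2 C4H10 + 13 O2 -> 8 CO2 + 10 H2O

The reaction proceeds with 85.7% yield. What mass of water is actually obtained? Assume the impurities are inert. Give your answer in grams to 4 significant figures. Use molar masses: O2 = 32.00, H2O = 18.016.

76.42 g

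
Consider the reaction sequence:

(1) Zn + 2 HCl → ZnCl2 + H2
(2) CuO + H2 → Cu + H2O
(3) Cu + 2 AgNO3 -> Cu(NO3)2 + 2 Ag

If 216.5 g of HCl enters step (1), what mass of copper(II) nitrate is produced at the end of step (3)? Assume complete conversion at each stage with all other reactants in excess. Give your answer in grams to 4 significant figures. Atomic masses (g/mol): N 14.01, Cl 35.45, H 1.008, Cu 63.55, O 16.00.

556.9 g

M(HCl) = 1.008 + 35.45 = 36.458 g/mol.
M(Cu(NO3)2) = 63.55 + 2(14.01) + 6(16.00) = 187.57 g/mol.
n(HCl) = 216.5 / 36.458 = 5.9383 mol.
Reaction (1): HCl→H2 ratio 2:1 ⇒ n(H2) = 2.9692 mol.
Reaction (2): H2→Cu ratio 1:1 ⇒ n(Cu) = 2.9692 mol.
Reaction (3): Cu→Cu(NO3)2 ratio 1:1 ⇒ n(Cu(NO3)2) = 2.9692 mol.
Mass of Cu(NO3)2 = 2.9692 × 187.57 = 556.93 g.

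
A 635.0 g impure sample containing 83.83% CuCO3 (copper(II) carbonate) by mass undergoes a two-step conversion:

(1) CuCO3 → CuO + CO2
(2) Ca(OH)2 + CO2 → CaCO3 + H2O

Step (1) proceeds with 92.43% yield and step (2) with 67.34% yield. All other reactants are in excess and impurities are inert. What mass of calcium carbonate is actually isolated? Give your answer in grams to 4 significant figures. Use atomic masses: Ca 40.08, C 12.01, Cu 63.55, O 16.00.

268.4 g

Pure CuCO3 = 635.0 × 0.8383 = 532.32 g.
M(CuCO3) = 63.55 + 12.01 + 3(16.00) = 123.56 g/mol.
M(CaCO3) = 40.08 + 12.01 + 3(16.00) = 100.09 g/mol.
n(CuCO3) = 532.32 / 123.56 = 4.3082 mol.
Step 1 (CuCO3:CO2 = 1:1): theoretical n(CO2) = 4.3082 mol; at 92.43% yield, n(CO2) = 3.9821 mol.
Step 2 (CO2:CaCO3 = 1:1): theoretical n(CaCO3) = 3.9821 mol, so theoretical mass = 3.9821 × 100.09 = 398.56 g.
At 67.34% yield, actual mass of CaCO3 = 398.56 × 0.6734 = 268.39 g.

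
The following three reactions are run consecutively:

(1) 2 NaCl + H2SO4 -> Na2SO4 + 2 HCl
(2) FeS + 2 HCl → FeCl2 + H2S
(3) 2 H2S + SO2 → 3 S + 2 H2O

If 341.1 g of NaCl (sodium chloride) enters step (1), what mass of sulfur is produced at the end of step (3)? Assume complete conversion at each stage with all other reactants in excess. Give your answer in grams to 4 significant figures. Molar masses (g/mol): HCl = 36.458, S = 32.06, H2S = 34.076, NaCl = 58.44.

140.3 g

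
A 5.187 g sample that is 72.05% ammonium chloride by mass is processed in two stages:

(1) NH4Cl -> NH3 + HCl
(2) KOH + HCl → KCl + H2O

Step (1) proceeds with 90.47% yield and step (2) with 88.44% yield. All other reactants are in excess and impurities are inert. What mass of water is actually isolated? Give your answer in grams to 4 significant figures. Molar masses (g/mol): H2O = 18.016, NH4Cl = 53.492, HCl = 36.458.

1.007 g

Pure NH4Cl = 5.187 × 0.7205 = 3.7372 g.
n(NH4Cl) = 3.7372 / 53.492 = 0.069865 mol.
Step 1 (NH4Cl:HCl = 1:1): theoretical n(HCl) = 0.069865 mol; at 90.47% yield, n(HCl) = 0.063207 mol.
Step 2 (HCl:H2O = 1:1): theoretical n(H2O) = 0.063207 mol, so theoretical mass = 0.063207 × 18.016 = 1.1387 g.
At 88.44% yield, actual mass of H2O = 1.1387 × 0.8844 = 1.0071 g.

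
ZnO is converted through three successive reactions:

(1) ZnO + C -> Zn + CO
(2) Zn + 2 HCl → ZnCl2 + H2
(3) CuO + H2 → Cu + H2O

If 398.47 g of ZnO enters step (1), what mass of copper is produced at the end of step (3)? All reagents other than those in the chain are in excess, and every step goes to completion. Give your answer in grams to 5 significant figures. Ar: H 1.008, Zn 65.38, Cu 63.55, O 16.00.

311.17 g

M(ZnO) = 65.38 + 16.00 = 81.38 g/mol.
M(Cu) = 63.55 g/mol.
n(ZnO) = 398.47 / 81.38 = 4.89641 mol.
Reaction (1): ZnO→Zn ratio 1:1 ⇒ n(Zn) = 4.89641 mol.
Reaction (2): Zn→H2 ratio 1:1 ⇒ n(H2) = 4.89641 mol.
Reaction (3): H2→Cu ratio 1:1 ⇒ n(Cu) = 4.89641 mol.
Mass of Cu = 4.89641 × 63.55 = 311.167 g.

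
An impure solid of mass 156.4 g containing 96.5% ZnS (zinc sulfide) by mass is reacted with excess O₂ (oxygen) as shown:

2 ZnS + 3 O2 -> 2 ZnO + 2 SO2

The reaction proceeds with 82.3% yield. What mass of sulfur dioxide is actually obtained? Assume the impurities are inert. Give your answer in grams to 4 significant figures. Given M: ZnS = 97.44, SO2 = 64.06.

81.66 g

Pure ZnS available = 156.4 g × 0.965 = 150.93 g.
n(ZnS) = 150.93 g / 97.44 g/mol = 1.5489 mol.
From the equation the ZnS:SO2 mole ratio is 2:2, so n(SO2) = 1.5489 × 2/2 = 1.5489 mol.
Mass of SO2 = 1.5489 mol × 64.06 g/mol = 99.223 g.
Actual mass collected = 99.223 g × 0.823 = 81.661 g.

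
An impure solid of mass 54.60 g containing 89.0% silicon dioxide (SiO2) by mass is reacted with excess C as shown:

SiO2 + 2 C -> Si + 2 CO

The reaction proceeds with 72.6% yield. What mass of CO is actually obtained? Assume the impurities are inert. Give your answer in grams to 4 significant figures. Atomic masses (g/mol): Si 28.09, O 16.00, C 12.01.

32.89 g

Pure SiO2 available = 54.60 g × 0.890 = 48.594 g.
M(SiO2) = 28.09 + 2(16.00) = 60.09 g/mol.
M(CO) = 12.01 + 16.00 = 28.01 g/mol.
n(SiO2) = 48.594 g / 60.09 g/mol = 0.80869 mol.
From the equation the SiO2:CO mole ratio is 1:2, so n(CO) = 0.80869 × 2/1 = 1.6174 mol.
Mass of CO = 1.6174 mol × 28.01 g/mol = 45.303 g.
Actual mass collected = 45.303 g × 0.726 = 32.890 g.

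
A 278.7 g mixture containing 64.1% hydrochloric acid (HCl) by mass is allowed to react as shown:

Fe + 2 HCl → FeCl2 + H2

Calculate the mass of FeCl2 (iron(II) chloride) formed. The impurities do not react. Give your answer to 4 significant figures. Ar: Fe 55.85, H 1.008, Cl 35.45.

Mass of pure HCl = 278.7 g × 0.641 = 178.65 g.
M(HCl) = 1.008 + 35.45 = 36.458 g/mol.
M(FeCl2) = 55.85 + 2(35.45) = 126.75 g/mol.
n(HCl) = 178.65 g / 36.458 g/mol = 4.9001 mol.
From the equation the HCl:FeCl2 mole ratio is 2:1, so n(FeCl2) = 4.9001 × 1/2 = 2.4500 mol.
Mass of FeCl2 = 2.4500 mol × 126.75 g/mol = 310.54 g.

310.5 g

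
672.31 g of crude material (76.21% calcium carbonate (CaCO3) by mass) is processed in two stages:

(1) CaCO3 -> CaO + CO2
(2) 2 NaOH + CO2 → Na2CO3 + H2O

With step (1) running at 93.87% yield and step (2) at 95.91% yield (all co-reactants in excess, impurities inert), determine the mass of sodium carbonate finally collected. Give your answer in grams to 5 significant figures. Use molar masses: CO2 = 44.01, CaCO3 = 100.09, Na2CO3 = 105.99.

Pure CaCO3 = 672.31 × 0.7621 = 512.367 g.
n(CaCO3) = 512.367 / 100.09 = 5.11907 mol.
Step 1 (CaCO3:CO2 = 1:1): theoretical n(CO2) = 5.11907 mol; at 93.87% yield, n(CO2) = 4.80527 mol.
Step 2 (CO2:Na2CO3 = 1:1): theoretical n(Na2CO3) = 4.80527 mol, so theoretical mass = 4.80527 × 105.99 = 509.310 g.
At 95.91% yield, actual mass of Na2CO3 = 509.310 × 0.9591 = 488.480 g.

488.48 g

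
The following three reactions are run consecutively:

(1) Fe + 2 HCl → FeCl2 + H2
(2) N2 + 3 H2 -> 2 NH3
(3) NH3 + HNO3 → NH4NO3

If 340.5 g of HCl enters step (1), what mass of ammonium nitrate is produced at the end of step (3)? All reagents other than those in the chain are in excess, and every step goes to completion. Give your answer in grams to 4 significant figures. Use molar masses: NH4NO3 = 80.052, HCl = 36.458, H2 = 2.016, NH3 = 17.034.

n(HCl) = 340.5 / 36.458 = 9.3395 mol.
Reaction (1): HCl→H2 ratio 2:1 ⇒ n(H2) = 4.6698 mol.
Reaction (2): H2→NH3 ratio 3:2 ⇒ n(NH3) = 3.1132 mol.
Reaction (3): NH3→NH4NO3 ratio 1:1 ⇒ n(NH4NO3) = 3.1132 mol.
Mass of NH4NO3 = 3.1132 × 80.052 = 249.22 g.

249.2 g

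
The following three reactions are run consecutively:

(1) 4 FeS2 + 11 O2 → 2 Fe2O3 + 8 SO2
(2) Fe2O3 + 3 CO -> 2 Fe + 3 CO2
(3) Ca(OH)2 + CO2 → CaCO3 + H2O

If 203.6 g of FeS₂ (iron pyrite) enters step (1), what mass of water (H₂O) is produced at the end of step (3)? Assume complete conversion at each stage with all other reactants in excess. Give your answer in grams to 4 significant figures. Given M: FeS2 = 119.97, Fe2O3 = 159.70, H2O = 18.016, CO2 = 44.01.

45.86 g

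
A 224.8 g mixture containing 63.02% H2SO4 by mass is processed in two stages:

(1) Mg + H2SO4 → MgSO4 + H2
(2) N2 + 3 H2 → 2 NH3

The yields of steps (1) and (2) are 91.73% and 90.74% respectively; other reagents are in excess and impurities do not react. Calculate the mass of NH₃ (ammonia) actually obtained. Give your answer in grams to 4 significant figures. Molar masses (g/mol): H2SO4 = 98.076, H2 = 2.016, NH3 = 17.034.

Pure H2SO4 = 224.8 × 0.6302 = 141.67 g.
n(H2SO4) = 141.67 / 98.076 = 1.4445 mol.
Step 1 (H2SO4:H2 = 1:1): theoretical n(H2) = 1.4445 mol; at 91.73% yield, n(H2) = 1.3250 mol.
Step 2 (H2:NH3 = 3:2): theoretical n(NH3) = 0.88335 mol, so theoretical mass = 0.88335 × 17.034 = 15.047 g.
At 90.74% yield, actual mass of NH3 = 15.047 × 0.9074 = 13.654 g.

13.65 g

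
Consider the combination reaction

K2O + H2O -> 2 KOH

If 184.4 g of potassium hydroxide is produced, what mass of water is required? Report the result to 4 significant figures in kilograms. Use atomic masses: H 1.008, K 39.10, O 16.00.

0.02960 kg

M(KOH) = 39.10 + 16.00 + 1.008 = 56.108 g/mol.
M(H2O) = 2(1.008) + 16.00 = 18.016 g/mol.
n(KOH) = 184.40 g / 56.108 g/mol = 3.2865 mol.
From the equation the KOH:H2O mole ratio is 2:1, so n(H2O) = 3.2865 × 1/2 = 1.6433 mol.
Mass of H2O = 1.6433 mol × 18.016 g/mol = 29.605 g.
Converting to kg: 29.605 g = 0.02960 kg.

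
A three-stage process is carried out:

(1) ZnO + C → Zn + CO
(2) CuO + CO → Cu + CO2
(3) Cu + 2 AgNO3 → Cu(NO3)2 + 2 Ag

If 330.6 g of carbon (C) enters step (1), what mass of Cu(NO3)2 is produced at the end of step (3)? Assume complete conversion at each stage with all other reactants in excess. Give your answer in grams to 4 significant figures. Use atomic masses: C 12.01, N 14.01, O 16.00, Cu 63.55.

M(C) = 12.01 g/mol.
M(Cu(NO3)2) = 63.55 + 2(14.01) + 6(16.00) = 187.57 g/mol.
n(C) = 330.6 / 12.01 = 27.527 mol.
Reaction (1): C→CO ratio 1:1 ⇒ n(CO) = 27.527 mol.
Reaction (2): CO→Cu ratio 1:1 ⇒ n(Cu) = 27.527 mol.
Reaction (3): Cu→Cu(NO3)2 ratio 1:1 ⇒ n(Cu(NO3)2) = 27.527 mol.
Mass of Cu(NO3)2 = 27.527 × 187.57 = 5163.3 g.

5163 g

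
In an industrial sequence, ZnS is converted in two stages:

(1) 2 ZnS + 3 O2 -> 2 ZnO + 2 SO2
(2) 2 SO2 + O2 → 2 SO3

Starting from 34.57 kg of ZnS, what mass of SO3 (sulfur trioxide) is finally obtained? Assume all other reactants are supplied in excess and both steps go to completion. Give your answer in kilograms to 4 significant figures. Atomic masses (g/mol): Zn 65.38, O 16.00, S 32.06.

M(ZnS) = 65.38 + 32.06 = 97.44 g/mol.
M(SO3) = 32.06 + 3(16.00) = 80.06 g/mol.
34.57 kg = 34570 g.
n(ZnS) = 34570 / 97.44 = 354.78 mol.
Step 1 gives a 2:2 ratio of ZnS to SO2, so n(SO2) = 354.78 mol.
In step 2 the SO2:SO3 ratio is 2:2, so n(SO3) = 354.78 mol.
Mass of SO3 = 354.78 × 80.06 = 28404 g = 28.40 kg.

28.40 kg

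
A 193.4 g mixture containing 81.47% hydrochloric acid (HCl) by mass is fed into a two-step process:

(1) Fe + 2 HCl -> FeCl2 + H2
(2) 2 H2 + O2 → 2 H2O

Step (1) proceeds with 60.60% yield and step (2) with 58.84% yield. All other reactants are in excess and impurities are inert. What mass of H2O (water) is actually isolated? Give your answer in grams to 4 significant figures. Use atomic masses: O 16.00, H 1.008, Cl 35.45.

13.88 g

Pure HCl = 193.4 × 0.8147 = 157.56 g.
M(HCl) = 1.008 + 35.45 = 36.458 g/mol.
M(H2O) = 2(1.008) + 16.00 = 18.016 g/mol.
n(HCl) = 157.56 / 36.458 = 4.3218 mol.
Step 1 (HCl:H2 = 2:1): theoretical n(H2) = 2.1609 mol; at 60.60% yield, n(H2) = 1.3095 mol.
Step 2 (H2:H2O = 2:2): theoretical n(H2O) = 1.3095 mol, so theoretical mass = 1.3095 × 18.016 = 23.592 g.
At 58.84% yield, actual mass of H2O = 23.592 × 0.5884 = 13.881 g.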